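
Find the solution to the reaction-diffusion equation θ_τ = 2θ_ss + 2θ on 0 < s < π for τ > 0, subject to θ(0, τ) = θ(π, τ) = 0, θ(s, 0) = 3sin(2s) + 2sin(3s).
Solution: Substitute θ = exp(2τ)u.
Then θ_τ = exp(2τ)(u_τ + 2u), θ_ss = exp(2τ)u_ss; substituting and dividing by exp(2τ), the lower-order terms cancel: u_τ = 2u_ss (standard heat equation).
Data for u: u(s,0) = θ(s,0) = 3sin(2s) + 2sin(3s). The boundary conditions carry over: u(0,τ) = u(π,τ) = 0.
Separating variables: u = Σ c_n exp(-2n²τ) sin(ns). From u(s,0) = 3sin(2s) + 2sin(3s): c_2=3, c_3=2.
So u(s,τ) = 3exp(-8τ)sin(2s) + 2exp(-18τ)sin(3s), and θ(s,τ) = exp(2τ)u(s,τ).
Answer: θ(s, τ) = 3exp(-6τ)sin(2s) + 2exp(-16τ)sin(3s)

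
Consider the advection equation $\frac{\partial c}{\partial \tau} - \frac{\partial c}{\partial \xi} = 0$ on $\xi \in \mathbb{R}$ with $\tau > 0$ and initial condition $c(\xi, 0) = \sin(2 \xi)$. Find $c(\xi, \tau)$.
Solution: By characteristics ($d\xi/d\tau = -1$), $c(\xi,\tau) = f(\xi + \tau)$ with $f = c( \cdot , 0)$.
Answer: $c(\xi, \tau) = \sin(2 \tau + 2 \xi)$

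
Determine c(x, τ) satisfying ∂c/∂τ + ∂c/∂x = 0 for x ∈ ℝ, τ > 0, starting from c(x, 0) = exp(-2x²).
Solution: By characteristics (dx/dτ = 1), c(x,τ) = f(x - τ) with f = c(·, 0).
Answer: c(x, τ) = exp(-2(x - τ)²)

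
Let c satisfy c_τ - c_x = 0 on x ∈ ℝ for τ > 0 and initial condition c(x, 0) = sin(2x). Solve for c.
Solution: By characteristics (dx/dτ = -1), c(x,τ) = f(x + τ) with f = c(·, 0).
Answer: c(x, τ) = sin(2x + 2τ)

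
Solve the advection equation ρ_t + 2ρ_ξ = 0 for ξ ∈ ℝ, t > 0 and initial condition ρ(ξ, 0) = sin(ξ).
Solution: By method of characteristics (waves move right with speed 2):
Along characteristics ξ - 2t = const, ρ is constant, so ρ(ξ,t) = f(ξ - 2t) with f = ρ(·, 0).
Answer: ρ(ξ, t) = -sin(2t - ξ)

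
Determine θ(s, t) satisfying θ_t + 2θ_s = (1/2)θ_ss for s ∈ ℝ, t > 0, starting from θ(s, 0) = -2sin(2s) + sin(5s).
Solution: Moving frame: η = s - 2t, σ = t, θ = u(η,σ), so θ_t = u_σ - 2u_η and θ_ss = u_ηη.
Hence θ_t + 2θ_s = u_σ and the PDE becomes the heat equation u_σ = (1/2)u_ηη on η ∈ ℝ.
Initial data: u(η,0) = θ(η,0) = -2sin(2η) + sin(5η). Each mode sin(nη) decays as exp(-n²σ/2) on ℝ, so u(η,σ) = Σ c_n exp(-n²σ/2) sin(nη) with c_2=-2, c_5=1: u(η,σ) = -2exp(-2σ)sin(2η) + exp(-25σ/2)sin(5η).
Substituting back: θ(s,t) = u(s - 2t, t).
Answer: θ(s, t) = -2exp(-2t)sin(2s - 4t) + exp(-25t/2)sin(5s - 10t)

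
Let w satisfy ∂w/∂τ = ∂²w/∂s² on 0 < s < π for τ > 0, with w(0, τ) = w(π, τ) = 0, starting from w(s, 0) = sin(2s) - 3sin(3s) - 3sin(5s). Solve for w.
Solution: Using separation of variables w = X(s)T(τ):
Eigenfunctions: sin(ns), n = 1, 2, 3, ...
General solution: w(s, τ) = Σ c_n sin(ns) exp(-n² τ)
Matching w(s,0) = sin(2s) - 3sin(3s) - 3sin(5s) term by term: c_2=1, c_3=-3, c_5=-3.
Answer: w(s, τ) = exp(-4τ)sin(2s) - 3exp(-9τ)sin(3s) - 3exp(-25τ)sin(5s)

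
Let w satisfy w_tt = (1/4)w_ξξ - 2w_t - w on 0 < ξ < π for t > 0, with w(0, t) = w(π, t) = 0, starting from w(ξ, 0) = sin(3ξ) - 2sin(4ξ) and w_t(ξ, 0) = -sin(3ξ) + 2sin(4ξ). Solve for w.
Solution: Substitute w = exp(-t)u, i.e. u = exp(t)w.
By the product rule, w_t = exp(-t)(u_t - u), w_tt = exp(-t)(u_tt - 2u_t + u), w_ξξ = exp(-t)u_ξξ.
Substituting into the PDE and dividing by exp(-t): u_tt - 2u_t + u = (1/4)u_ξξ - 2(u_t - u) - u.
The lower-order terms cancel, leaving the standard wave equation u_tt = (1/4)u_ξξ.
Initial data for u: u(ξ,0) = w(ξ,0) = sin(3ξ) - 2sin(4ξ); u_t(ξ,0) = w_t(ξ,0) + w(ξ,0) = 0. The boundary conditions carry over: u(0,t) = u(π,t) = 0.
Solve for u:
  Using separation of variables u = X(ξ)T(t):
  Eigenfunctions: sin(nξ), n = 1, 2, 3, ...
  General solution: u(ξ, t) = Σ [A_n cos(n t/2) + B_n sin(n t/2)] sin(nξ)
  From u(ξ,0) = sin(3ξ) - 2sin(4ξ): A_3=1, A_4=-2. From u_t(ξ,0) = 0: all B_n = 0.
Hence u(ξ,t) = sin(3ξ)cos(3t/2) - 2sin(4ξ)cos(2t).
Transform back: w(ξ,t) = exp(-t)u(ξ,t).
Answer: w(ξ, t) = exp(-t)sin(3ξ)cos(3t/2) - 2exp(-t)sin(4ξ)cos(2t)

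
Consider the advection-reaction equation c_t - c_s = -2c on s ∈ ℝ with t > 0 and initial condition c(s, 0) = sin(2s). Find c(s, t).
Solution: Substitute c = exp(-2t)u.
Then c_t = exp(-2t)(u_t - 2u), c_s = exp(-2t)u_s; substituting and dividing by exp(-2t), the lower-order terms cancel: u_t - u_s = 0 (standard advection equation).
Data for u: u(s,0) = c(s,0) = sin(2s).
By characteristics (ds/dt = -1), u(s,t) = f(s + t) with f = u(·, 0).
So u(s,t) = sin(2s + 2t), and c(s,t) = exp(-2t)u(s,t).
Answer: c(s, t) = exp(-2t)sin(2s + 2t)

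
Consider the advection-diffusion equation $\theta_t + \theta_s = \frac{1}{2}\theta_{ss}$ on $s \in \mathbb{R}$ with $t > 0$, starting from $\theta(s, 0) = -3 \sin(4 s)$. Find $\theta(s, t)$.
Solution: Change to a moving frame: let $\eta = s - t$, $\sigma = t$ and write $\theta(s,t) = u(\eta,\sigma)$.
By the chain rule $\theta_t = u_{\sigma} - u_{\eta}$, $\theta_s = u_{\eta}$, $\theta_{ss} = u_{\eta\eta}$.
Then $\theta_t + \theta_s = u_{\sigma}$: the advection term cancels and the PDE becomes the heat equation $u_{\sigma} = \frac{1}{2}u_{\eta\eta}$ on $\eta \in \mathbb{R}$.
Initial data: $u(\eta,0) = \theta(\eta,0) = -3 \sin(4 \eta)$.
On $\eta \in \mathbb{R}$ each mode satisfies $(\sin(n\eta))'' = -n^2 \sin(n\eta)$, so $e^{-n^2\sigma/2} \sin(n\eta)$ solves the heat equation; by superposition $u(\eta,\sigma) = \sum c_n e^{-n^2\sigma/2} \sin(n\eta)$.
Reading off the coefficients: $c_4=-3$, so $u(\eta,\sigma) = -3 e^{-8 \sigma} \sin(4 \eta)$.
Substituting back $\eta = s - t$, $\sigma = t$: $\theta(s,t) = u(s - t, t)$.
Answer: $\theta(s, t) = -3 e^{-8 t} \sin(4 s - 4 t)$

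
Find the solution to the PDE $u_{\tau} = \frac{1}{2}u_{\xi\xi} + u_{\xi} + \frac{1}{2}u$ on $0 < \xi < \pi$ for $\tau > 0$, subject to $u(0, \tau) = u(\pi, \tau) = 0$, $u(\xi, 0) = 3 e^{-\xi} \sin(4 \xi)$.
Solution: Substitute $u = e^{-\xi}w$.
Then $u_{\xi} = e^{-\xi}(w_{\xi} - w)$, $u_{\xi\xi} = e^{-\xi}(w_{\xi\xi} - 2w_{\xi} + w)$, $u_{\tau} = e^{-\xi}w_{\tau}$; substituting and dividing by $e^{-\xi}$, the lower-order terms cancel: $w_{\tau} = \frac{1}{2}w_{\xi\xi}$ (standard heat equation).
Data for $w$: $w(\xi,0) = e^{\xi}u(\xi,0) = 3 \sin(4 \xi)$. The boundary conditions carry over: $w(0,\tau) = w(\pi,\tau) = 0$.
Separating variables: $w = \sum c_n e^{-n^2\tau/2} \sin(n\xi)$. From $w(\xi,0) = 3 \sin(4 \xi)$: $c_4=3$.
So $w(\xi,\tau) = 3 e^{-8 \tau} \sin(4 \xi)$, and $u(\xi,\tau) = e^{-\xi}w(\xi,\tau)$.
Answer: $u(\xi, \tau) = 3 e^{-8 \tau} e^{-\xi} \sin(4 \xi)$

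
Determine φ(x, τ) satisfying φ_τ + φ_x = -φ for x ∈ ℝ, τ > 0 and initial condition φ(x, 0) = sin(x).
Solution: Substitute φ = exp(-τ)u.
Then φ_τ = exp(-τ)(u_τ - u), φ_x = exp(-τ)u_x; substituting and dividing by exp(-τ), the lower-order terms cancel: u_τ + u_x = 0 (standard advection equation).
Data for u: u(x,0) = φ(x,0) = sin(x).
By characteristics (dx/dτ = 1), u(x,τ) = f(x - τ) with f = u(·, 0).
So u(x,τ) = sin(x - τ), and φ(x,τ) = exp(-τ)u(x,τ).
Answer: φ(x, τ) = exp(-τ)sin(x - τ)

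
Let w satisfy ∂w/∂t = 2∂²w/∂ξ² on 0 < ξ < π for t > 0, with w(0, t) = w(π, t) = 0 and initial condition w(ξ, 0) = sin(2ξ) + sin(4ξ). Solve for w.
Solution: Separating variables: w = Σ c_n exp(-2n²t) sin(nξ). From w(ξ,0) = sin(2ξ) + sin(4ξ): c_2=1, c_4=1.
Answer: w(ξ, t) = exp(-8t)sin(2ξ) + exp(-32t)sin(4ξ)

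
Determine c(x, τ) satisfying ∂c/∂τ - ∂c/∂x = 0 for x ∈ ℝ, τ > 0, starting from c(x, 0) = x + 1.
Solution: By method of characteristics (waves move left with speed 1):
Along characteristics x + τ = const, c is constant, so c(x,τ) = f(x + τ) with f = c(·, 0).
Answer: c(x, τ) = x + τ + 1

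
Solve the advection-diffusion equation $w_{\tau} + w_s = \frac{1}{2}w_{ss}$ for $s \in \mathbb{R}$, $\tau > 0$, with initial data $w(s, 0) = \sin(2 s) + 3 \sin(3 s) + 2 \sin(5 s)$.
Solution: Change to a moving frame: let $\eta = s - \tau$, $\sigma = \tau$ and write $w(s,\tau) = u(\eta,\sigma)$.
By the chain rule $w_{\tau} = u_{\sigma} - u_{\eta}$, $w_s = u_{\eta}$, $w_{ss} = u_{\eta\eta}$.
Then $w_{\tau} + w_s = u_{\sigma}$: the advection term cancels and the PDE becomes the heat equation $u_{\sigma} = \frac{1}{2}u_{\eta\eta}$ on $\eta \in \mathbb{R}$.
Initial data: $u(\eta,0) = w(\eta,0) = \sin(2 \eta) + 3 \sin(3 \eta) + 2 \sin(5 \eta)$.
On $\eta \in \mathbb{R}$ each mode satisfies $(\sin(n\eta))'' = -n^2 \sin(n\eta)$, so $e^{-n^2\sigma/2} \sin(n\eta)$ solves the heat equation; by superposition $u(\eta,\sigma) = \sum c_n e^{-n^2\sigma/2} \sin(n\eta)$.
Reading off the coefficients: $c_2=1, c_3=3, c_5=2$, so $u(\eta,\sigma) = e^{-2 \sigma} \sin(2 \eta) + 3 e^{-9 \sigma/2} \sin(3 \eta) + 2 e^{-25 \sigma/2} \sin(5 \eta)$.
Substituting back $\eta = s - \tau$, $\sigma = \tau$: $w(s,\tau) = u(s - \tau, \tau)$.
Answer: $w(s, \tau) = - e^{-2 \tau} \sin(2 \tau - 2 s) - 3 e^{-9 \tau/2} \sin(3 \tau - 3 s) - 2 e^{-25 \tau/2} \sin(5 \tau - 5 s)$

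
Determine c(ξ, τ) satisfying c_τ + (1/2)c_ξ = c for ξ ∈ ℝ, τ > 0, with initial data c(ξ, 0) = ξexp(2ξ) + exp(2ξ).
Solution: Substitute c = exp(2ξ)u.
Then c_ξ = exp(2ξ)(u_ξ + 2u), c_τ = exp(2ξ)u_τ; substituting and dividing by exp(2ξ), the lower-order terms cancel: u_τ + (1/2)u_ξ = 0 (standard advection equation).
Data for u: u(ξ,0) = exp(-2ξ)c(ξ,0) = ξ + 1.
By characteristics (dξ/dτ = 1/2), u(ξ,τ) = f(ξ - (1/2)τ) with f = u(·, 0).
So u(ξ,τ) = ξ - (1/2)τ + 1, and c(ξ,τ) = exp(2ξ)u(ξ,τ).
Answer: c(ξ, τ) = ξexp(2ξ) - (1/2)τexp(2ξ) + exp(2ξ)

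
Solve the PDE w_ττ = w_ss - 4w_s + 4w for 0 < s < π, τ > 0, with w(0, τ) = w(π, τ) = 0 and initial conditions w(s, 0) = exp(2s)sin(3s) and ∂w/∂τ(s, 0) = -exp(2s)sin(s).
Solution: Substitute w = exp(2s)u, i.e. u = exp(-2s)w.
By the product rule, w_s = exp(2s)(u_s + 2u), w_ss = exp(2s)(u_ss + 4u_s + 4u), w_ττ = exp(2s)u_ττ.
Substituting into the PDE and dividing by exp(2s): u_ττ = (u_ss + 4u_s + 4u) - 4(u_s + 2u) + 4u.
The lower-order terms cancel, leaving the standard wave equation u_ττ = u_ss.
Initial data for u: u(s,0) = exp(-2s)w(s,0) = sin(3s); u_τ(s,0) = exp(-2s)w_τ(s,0) = -sin(s). The boundary conditions carry over: u(0,τ) = u(π,τ) = 0.
Solve for u:
  Using separation of variables u = X(s)T(τ):
  Eigenfunctions: sin(ns), n = 1, 2, 3, ...
  General solution: u(s, τ) = Σ [A_n cos(n τ) + B_n sin(n τ)] sin(ns)
  From u(s,0) = sin(3s): A_3=1. From u_τ(s,0) = -sin(s), using u_τ(s,0) = Σ ω_n B_n sin(ns) with ω_n = n: B_1 = (-1)/1 = -1.
Hence u(s,τ) = -sin(s)sin(τ) + sin(3s)cos(3τ).
Transform back: w(s,τ) = exp(2s)u(s,τ).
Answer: w(s, τ) = -exp(2s)sin(s)sin(τ) + exp(2s)sin(3s)cos(3τ)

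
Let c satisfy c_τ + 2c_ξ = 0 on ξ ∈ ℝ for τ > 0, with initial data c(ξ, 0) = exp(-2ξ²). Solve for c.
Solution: By method of characteristics (waves move right with speed 2):
Along characteristics ξ - 2τ = const, c is constant, so c(ξ,τ) = f(ξ - 2τ) with f = c(·, 0).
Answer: c(ξ, τ) = exp(-2(ξ - 2τ)²)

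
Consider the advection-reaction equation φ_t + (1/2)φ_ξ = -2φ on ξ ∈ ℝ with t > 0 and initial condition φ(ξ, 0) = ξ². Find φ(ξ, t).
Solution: Substitute φ = exp(-2t)u, i.e. u = exp(2t)φ.
By the product rule, φ_t = exp(-2t)(u_t - 2u), φ_ξ = exp(-2t)u_ξ.
Substituting into the PDE and dividing by exp(-2t): u_t - 2u + (1/2)u_ξ = -2u.
The lower-order terms cancel, leaving the standard advection equation u_t + (1/2)u_ξ = 0.
Initial data for u: u(ξ,0) = φ(ξ,0) = ξ².
Solve for u:
  By method of characteristics (waves move right with speed 1/2):
  Along characteristics ξ - (1/2)t = const, u is constant, so u(ξ,t) = f(ξ - (1/2)t) with f = u(·, 0).
Hence u(ξ,t) = (1/4)t² - tξ + ξ².
Transform back: φ(ξ,t) = exp(-2t)u(ξ,t).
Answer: φ(ξ, t) = (1/4)t²exp(-2t) - tξexp(-2t) + ξ²exp(-2t)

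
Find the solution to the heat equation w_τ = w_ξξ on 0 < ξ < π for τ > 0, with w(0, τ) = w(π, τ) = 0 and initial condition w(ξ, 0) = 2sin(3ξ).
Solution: Separating variables: w = Σ c_n exp(-n²τ) sin(nξ). From w(ξ,0) = 2sin(3ξ): c_3=2.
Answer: w(ξ, τ) = 2exp(-9τ)sin(3ξ)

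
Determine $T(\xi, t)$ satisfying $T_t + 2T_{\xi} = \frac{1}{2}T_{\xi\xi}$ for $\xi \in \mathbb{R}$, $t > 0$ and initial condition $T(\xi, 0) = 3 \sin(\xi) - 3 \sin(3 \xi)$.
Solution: Change to a moving frame: let $\eta = \xi - 2t$, $\sigma = t$ and write $T(\xi,t) = u(\eta,\sigma)$.
By the chain rule $T_t = u_{\sigma} - 2u_{\eta}$, $T_{\xi} = u_{\eta}$, $T_{\xi\xi} = u_{\eta\eta}$.
Then $T_t + 2T_{\xi} = u_{\sigma}$: the advection term cancels and the PDE becomes the heat equation $u_{\sigma} = \frac{1}{2}u_{\eta\eta}$ on $\eta \in \mathbb{R}$.
Initial data: $u(\eta,0) = T(\eta,0) = 3 \sin(\eta) - 3 \sin(3 \eta)$.
On $\eta \in \mathbb{R}$ each mode satisfies $(\sin(n\eta))'' = -n^2 \sin(n\eta)$, so $e^{-n^2\sigma/2} \sin(n\eta)$ solves the heat equation; by superposition $u(\eta,\sigma) = \sum c_n e^{-n^2\sigma/2} \sin(n\eta)$.
Reading off the coefficients: $c_1=3, c_3=-3$, so $u(\eta,\sigma) = 3 e^{-\sigma/2} \sin(\eta) - 3 e^{-9 \sigma/2} \sin(3 \eta)$.
Substituting back $\eta = \xi - 2t$, $\sigma = t$: $T(\xi,t) = u(\xi - 2t, t)$.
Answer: $T(\xi, t) = 3 e^{-t/2} \sin(\xi - 2 t) - 3 e^{-9 t/2} \sin(3 \xi - 6 t)$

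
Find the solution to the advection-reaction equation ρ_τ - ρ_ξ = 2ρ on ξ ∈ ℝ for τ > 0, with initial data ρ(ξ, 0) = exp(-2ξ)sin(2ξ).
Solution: Substitute ρ = exp(-2ξ)u, i.e. u = exp(2ξ)ρ.
By the product rule, ρ_ξ = exp(-2ξ)(u_ξ - 2u), ρ_τ = exp(-2ξ)u_τ.
Substituting into the PDE and dividing by exp(-2ξ): u_τ - (u_ξ - 2u) = 2u.
The lower-order terms cancel, leaving the standard advection equation u_τ - u_ξ = 0.
Initial data for u: u(ξ,0) = exp(2ξ)ρ(ξ,0) = sin(2ξ).
Solve for u:
  By method of characteristics (waves move left with speed 1):
  Along characteristics ξ + τ = const, u is constant, so u(ξ,τ) = f(ξ + τ) with f = u(·, 0).
Hence u(ξ,τ) = sin(2ξ + 2τ).
Transform back: ρ(ξ,τ) = exp(-2ξ)u(ξ,τ).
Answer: ρ(ξ, τ) = exp(-2ξ)sin(2ξ + 2τ)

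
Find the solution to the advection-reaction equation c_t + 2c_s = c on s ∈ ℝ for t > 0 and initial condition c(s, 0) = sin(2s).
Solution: Substitute c = exp(t)u, i.e. u = exp(-t)c.
By the product rule, c_t = exp(t)(u_t + u), c_s = exp(t)u_s.
Substituting into the PDE and dividing by exp(t): u_t + u + 2u_s = u.
The lower-order terms cancel, leaving the standard advection equation u_t + 2u_s = 0.
Initial data for u: u(s,0) = c(s,0) = sin(2s).
Solve for u:
  By method of characteristics (waves move right with speed 2):
  Along characteristics s - 2t = const, u is constant, so u(s,t) = f(s - 2t) with f = u(·, 0).
Hence u(s,t) = sin(2s - 4t).
Transform back: c(s,t) = exp(t)u(s,t).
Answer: c(s, t) = exp(t)sin(2s - 4t)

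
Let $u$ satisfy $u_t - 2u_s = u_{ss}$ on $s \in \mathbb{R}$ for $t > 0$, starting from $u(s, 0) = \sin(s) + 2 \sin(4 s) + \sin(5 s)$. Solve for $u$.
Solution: Moving frame: $\eta = s + 2t$, $\sigma = t$, $u = w(\eta,\sigma)$, so $u_t = w_{\sigma} + 2w_{\eta}$ and $u_{ss} = w_{\eta\eta}$.
Hence $u_t - 2u_s = w_{\sigma}$ and the PDE becomes the heat equation $w_{\sigma} = w_{\eta\eta}$ on $\eta \in \mathbb{R}$.
Initial data: $w(\eta,0) = u(\eta,0) = \sin(\eta) + 2 \sin(4 \eta) + \sin(5 \eta)$. Each mode $\sin(n\eta)$ decays as $e^{-n^2\sigma}$ on $\mathbb{R}$, so $w(\eta,\sigma) = \sum c_n e^{-n^2\sigma} \sin(n\eta)$ with $c_1=1, c_4=2, c_5=1$: $w(\eta,\sigma) = e^{-\sigma} \sin(\eta) + 2 e^{-16 \sigma} \sin(4 \eta) + e^{-25 \sigma} \sin(5 \eta)$.
Substituting back: $u(s,t) = w(s + 2t, t)$.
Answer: $u(s, t) = e^{-t} \sin(s + 2 t) + 2 e^{-16 t} \sin(4 s + 8 t) + e^{-25 t} \sin(5 s + 10 t)$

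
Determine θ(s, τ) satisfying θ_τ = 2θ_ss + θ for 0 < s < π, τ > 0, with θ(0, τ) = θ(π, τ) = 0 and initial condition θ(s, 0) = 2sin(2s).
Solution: Substitute θ = exp(τ)u.
Then θ_τ = exp(τ)(u_τ + u), θ_ss = exp(τ)u_ss; substituting and dividing by exp(τ), the lower-order terms cancel: u_τ = 2u_ss (standard heat equation).
Data for u: u(s,0) = θ(s,0) = 2sin(2s). The boundary conditions carry over: u(0,τ) = u(π,τ) = 0.
Separating variables: u = Σ c_n exp(-2n²τ) sin(ns). From u(s,0) = 2sin(2s): c_2=2.
So u(s,τ) = 2exp(-8τ)sin(2s), and θ(s,τ) = exp(τ)u(s,τ).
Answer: θ(s, τ) = 2exp(-7τ)sin(2s)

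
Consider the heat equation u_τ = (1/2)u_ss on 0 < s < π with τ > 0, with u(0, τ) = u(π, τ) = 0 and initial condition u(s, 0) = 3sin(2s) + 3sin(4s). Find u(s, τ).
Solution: Using separation of variables u = X(s)T(τ):
Eigenfunctions: sin(ns), n = 1, 2, 3, ...
General solution: u(s, τ) = Σ c_n sin(ns) exp(-n² τ/2)
Matching u(s,0) = 3sin(2s) + 3sin(4s) term by term: c_2=3, c_4=3.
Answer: u(s, τ) = 3exp(-2τ)sin(2s) + 3exp(-8τ)sin(4s)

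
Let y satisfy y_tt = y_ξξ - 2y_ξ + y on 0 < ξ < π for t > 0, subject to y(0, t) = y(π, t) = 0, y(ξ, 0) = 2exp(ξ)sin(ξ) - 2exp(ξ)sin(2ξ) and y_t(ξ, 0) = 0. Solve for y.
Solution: Substitute y = exp(ξ)u, i.e. u = exp(-ξ)y.
By the product rule, y_ξ = exp(ξ)(u_ξ + u), y_ξξ = exp(ξ)(u_ξξ + 2u_ξ + u), y_tt = exp(ξ)u_tt.
Substituting into the PDE and dividing by exp(ξ): u_tt = (u_ξξ + 2u_ξ + u) - 2(u_ξ + u) + u.
The lower-order terms cancel, leaving the standard wave equation u_tt = u_ξξ.
Initial data for u: u(ξ,0) = exp(-ξ)y(ξ,0) = 2sin(ξ) - 2sin(2ξ); u_t(ξ,0) = exp(-ξ)y_t(ξ,0) = 0. The boundary conditions carry over: u(0,t) = u(π,t) = 0.
Solve for u:
  Using separation of variables u = X(ξ)T(t):
  Eigenfunctions: sin(nξ), n = 1, 2, 3, ...
  General solution: u(ξ, t) = Σ [A_n cos(n t) + B_n sin(n t)] sin(nξ)
  From u(ξ,0) = 2sin(ξ) - 2sin(2ξ): A_1=2, A_2=-2. From u_t(ξ,0) = 0: all B_n = 0.
Hence u(ξ,t) = 2sin(ξ)cos(t) - 2sin(2ξ)cos(2t).
Transform back: y(ξ,t) = exp(ξ)u(ξ,t).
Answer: y(ξ, t) = 2exp(ξ)sin(ξ)cos(t) - 2exp(ξ)sin(2ξ)cos(2t)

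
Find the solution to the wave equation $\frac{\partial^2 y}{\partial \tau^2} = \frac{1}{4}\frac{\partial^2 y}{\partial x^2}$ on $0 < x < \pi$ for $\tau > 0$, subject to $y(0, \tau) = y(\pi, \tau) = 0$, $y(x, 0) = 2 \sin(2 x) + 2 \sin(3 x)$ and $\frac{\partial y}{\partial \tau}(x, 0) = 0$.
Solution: Separating variables: $y = \sum [A_n \cos(\omega_n \tau) + B_n \sin(\omega_n \tau)] \sin(nx)$, $\omega_n = n/2$. From ICs: $A_2=2, A_3=2$.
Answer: $y(x, \tau) = 2 \sin(2 x) \cos(\tau) + 2 \sin(3 x) \cos(3 \tau/2)$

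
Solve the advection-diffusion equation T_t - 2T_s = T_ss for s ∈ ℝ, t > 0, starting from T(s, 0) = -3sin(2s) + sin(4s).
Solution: Moving frame: η = s + 2t, σ = t, T = u(η,σ), so T_t = u_σ + 2u_η and T_ss = u_ηη.
Hence T_t - 2T_s = u_σ and the PDE becomes the heat equation u_σ = u_ηη on η ∈ ℝ.
Initial data: u(η,0) = T(η,0) = -3sin(2η) + sin(4η). Each mode sin(nη) decays as exp(-n²σ) on ℝ, so u(η,σ) = Σ c_n exp(-n²σ) sin(nη) with c_2=-3, c_4=1: u(η,σ) = -3exp(-4σ)sin(2η) + exp(-16σ)sin(4η).
Substituting back: T(s,t) = u(s + 2t, t).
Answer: T(s, t) = -3exp(-4t)sin(2s + 4t) + exp(-16t)sin(4s + 8t)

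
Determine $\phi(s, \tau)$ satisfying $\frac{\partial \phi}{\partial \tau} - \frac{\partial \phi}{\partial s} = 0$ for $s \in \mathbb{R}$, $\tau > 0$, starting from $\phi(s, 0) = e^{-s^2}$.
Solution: By method of characteristics (waves move left with speed 1):
Along characteristics $s + \tau =$ const, $\phi$ is constant, so $\phi(s,\tau) = f(s + \tau)$ with $f = \phi( \cdot , 0)$.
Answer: $\phi(s, \tau) = e^{-(\tau + s)^2}$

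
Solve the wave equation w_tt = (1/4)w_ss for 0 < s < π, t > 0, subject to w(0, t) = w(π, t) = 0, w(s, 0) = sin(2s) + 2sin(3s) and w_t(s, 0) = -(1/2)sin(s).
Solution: Separating variables: w = Σ [A_n cos(ω_n t) + B_n sin(ω_n t)] sin(ns), ω_n = n/2. From ICs (B_n = velocity coefficient / ω_n): A_2=1, A_3=2, B_1=-1.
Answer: w(s, t) = -sin(s)sin(t/2) + sin(2s)cos(t) + 2sin(3s)cos(3t/2)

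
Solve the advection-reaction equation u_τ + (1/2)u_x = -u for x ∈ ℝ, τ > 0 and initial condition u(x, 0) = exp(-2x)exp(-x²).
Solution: Substitute u = exp(-2x)w.
Then u_x = exp(-2x)(w_x - 2w), u_τ = exp(-2x)w_τ; substituting and dividing by exp(-2x), the lower-order terms cancel: w_τ + (1/2)w_x = 0 (standard advection equation).
Data for w: w(x,0) = exp(2x)u(x,0) = exp(-x²).
By characteristics (dx/dτ = 1/2), w(x,τ) = f(x - (1/2)τ) with f = w(·, 0).
So w(x,τ) = exp(-(x - τ/2)²), and u(x,τ) = exp(-2x)w(x,τ).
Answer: u(x, τ) = exp(-2x)exp(-(x - τ/2)²)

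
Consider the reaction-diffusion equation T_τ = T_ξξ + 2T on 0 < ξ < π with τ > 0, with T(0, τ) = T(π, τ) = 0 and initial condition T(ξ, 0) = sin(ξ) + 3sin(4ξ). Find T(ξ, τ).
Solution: Substitute T = exp(2τ)u, i.e. u = exp(-2τ)T.
By the product rule, T_τ = exp(2τ)(u_τ + 2u), T_ξξ = exp(2τ)u_ξξ.
Substituting into the PDE and dividing by exp(2τ): u_τ + 2u = u_ξξ + 2u.
The lower-order terms cancel, leaving the standard heat equation u_τ = u_ξξ.
Initial data for u: u(ξ,0) = T(ξ,0) = sin(ξ) + 3sin(4ξ). The boundary conditions carry over: u(0,τ) = u(π,τ) = 0.
Solve for u:
  Using separation of variables u = X(ξ)G(τ):
  Eigenfunctions: sin(nξ), n = 1, 2, 3, ...
  General solution: u(ξ, τ) = Σ c_n sin(nξ) exp(-n² τ)
  Matching u(ξ,0) = sin(ξ) + 3sin(4ξ) term by term: c_1=1, c_4=3.
Hence u(ξ,τ) = exp(-τ)sin(ξ) + 3exp(-16τ)sin(4ξ).
Transform back: T(ξ,τ) = exp(2τ)u(ξ,τ).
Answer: T(ξ, τ) = exp(τ)sin(ξ) + 3exp(-14τ)sin(4ξ)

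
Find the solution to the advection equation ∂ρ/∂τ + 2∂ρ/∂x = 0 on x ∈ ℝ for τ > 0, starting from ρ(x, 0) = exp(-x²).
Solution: By method of characteristics (waves move right with speed 2):
Along characteristics x - 2τ = const, ρ is constant, so ρ(x,τ) = f(x - 2τ) with f = ρ(·, 0).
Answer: ρ(x, τ) = exp(-(x - 2τ)²)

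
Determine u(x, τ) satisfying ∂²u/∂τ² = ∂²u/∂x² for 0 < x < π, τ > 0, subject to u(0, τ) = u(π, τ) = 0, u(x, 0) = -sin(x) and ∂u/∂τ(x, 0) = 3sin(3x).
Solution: Separating variables: u = Σ [A_n cos(ω_n τ) + B_n sin(ω_n τ)] sin(nx), ω_n = n. From ICs (B_n = velocity coefficient / ω_n): A_1=-1, B_3=1.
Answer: u(x, τ) = -sin(x)cos(τ) + sin(3x)sin(3τ)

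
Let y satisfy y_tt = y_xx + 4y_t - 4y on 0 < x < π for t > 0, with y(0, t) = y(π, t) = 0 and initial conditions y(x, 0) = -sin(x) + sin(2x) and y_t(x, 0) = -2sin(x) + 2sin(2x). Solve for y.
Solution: Substitute y = exp(2t)u, i.e. u = exp(-2t)y.
By the product rule, y_t = exp(2t)(u_t + 2u), y_tt = exp(2t)(u_tt + 4u_t + 4u), y_xx = exp(2t)u_xx.
Substituting into the PDE and dividing by exp(2t): u_tt + 4u_t + 4u = u_xx + 4(u_t + 2u) - 4u.
The lower-order terms cancel, leaving the standard wave equation u_tt = u_xx.
Initial data for u: u(x,0) = y(x,0) = -sin(x) + sin(2x); u_t(x,0) = y_t(x,0) - 2y(x,0) = 0. The boundary conditions carry over: u(0,t) = u(π,t) = 0.
Solve for u:
  Using separation of variables u = X(x)T(t):
  Eigenfunctions: sin(nx), n = 1, 2, 3, ...
  General solution: u(x, t) = Σ [A_n cos(n t) + B_n sin(n t)] sin(nx)
  From u(x,0) = -sin(x) + sin(2x): A_1=-1, A_2=1. From u_t(x,0) = 0: all B_n = 0.
Hence u(x,t) = -sin(x)cos(t) + sin(2x)cos(2t).
Transform back: y(x,t) = exp(2t)u(x,t).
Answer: y(x, t) = -exp(2t)sin(x)cos(t) + exp(2t)sin(2x)cos(2t)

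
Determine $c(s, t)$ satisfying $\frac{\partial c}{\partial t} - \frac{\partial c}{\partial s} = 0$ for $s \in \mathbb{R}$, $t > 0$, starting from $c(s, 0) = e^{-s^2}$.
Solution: By characteristics ($ds/dt = -1$), $c(s,t) = f(s + t)$ with $f = c( \cdot , 0)$.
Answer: $c(s, t) = e^{-(s + t)^2}$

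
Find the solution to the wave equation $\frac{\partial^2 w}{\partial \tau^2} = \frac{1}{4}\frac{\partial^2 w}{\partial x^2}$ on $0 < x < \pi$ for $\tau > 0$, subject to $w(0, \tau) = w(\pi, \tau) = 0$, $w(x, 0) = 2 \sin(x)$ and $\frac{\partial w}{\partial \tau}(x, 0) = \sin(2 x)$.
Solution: Using separation of variables $w = X(x)T(\tau)$:
Eigenfunctions: $\sin(nx)$, $n = 1, 2, 3, \ldots$
General solution: $w(x, \tau) = \sum [A_n \cos(n \tau/2) + B_n \sin(n \tau/2)] \sin(nx)$
From $w(x,0) = 2 \sin(x)$: $A_1=2$. From $w_{\tau}(x,0) = \sin(2 x)$, using $w_{\tau}(x,0) = \sum \omega_n B_n \sin(nx)$ with $\omega_n = n/2$: $B_2 = 1/1 = 1$.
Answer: $w(x, \tau) = \sin(\tau) \sin(2 x) + 2 \sin(x) \cos(\tau/2)$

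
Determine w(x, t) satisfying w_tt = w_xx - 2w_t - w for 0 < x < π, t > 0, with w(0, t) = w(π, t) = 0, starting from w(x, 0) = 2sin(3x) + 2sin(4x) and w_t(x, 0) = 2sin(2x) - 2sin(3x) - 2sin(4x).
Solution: Substitute w = exp(-t)u.
Then w_t = exp(-t)(u_t - u), w_tt = exp(-t)(u_tt - 2u_t + u), w_xx = exp(-t)u_xx; substituting and dividing by exp(-t), the lower-order terms cancel: u_tt = u_xx (standard wave equation).
Data for u: u(x,0) = w(x,0) = 2sin(3x) + 2sin(4x); u_t(x,0) = w_t(x,0) + w(x,0) = 2sin(2x). The boundary conditions carry over: u(0,t) = u(π,t) = 0.
Separating variables: u = Σ [A_n cos(ω_n t) + B_n sin(ω_n t)] sin(nx), ω_n = n. From ICs (B_n = velocity coefficient / ω_n): A_3=2, A_4=2, B_2=1.
So u(x,t) = sin(2t)sin(2x) + 2sin(3x)cos(3t) + 2sin(4x)cos(4t), and w(x,t) = exp(-t)u(x,t).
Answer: w(x, t) = exp(-t)sin(2t)sin(2x) + 2exp(-t)sin(3x)cos(3t) + 2exp(-t)sin(4x)cos(4t)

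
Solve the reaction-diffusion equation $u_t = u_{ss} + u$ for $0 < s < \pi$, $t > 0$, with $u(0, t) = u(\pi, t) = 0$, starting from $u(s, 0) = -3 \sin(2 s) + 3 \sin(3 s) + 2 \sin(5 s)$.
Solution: Substitute $u = e^{t}w$, i.e. $w = e^{-t}u$.
By the product rule, $u_t = e^{t}(w_t + w)$, $u_{ss} = e^{t}w_{ss}$.
Substituting into the PDE and dividing by $e^{t}$: $w_t + w = w_{ss} + w$.
The lower-order terms cancel, leaving the standard heat equation $w_t = w_{ss}$.
Initial data for $w$: $w(s,0) = u(s,0) = -3 \sin(2 s) + 3 \sin(3 s) + 2 \sin(5 s)$. The boundary conditions carry over: $w(0,t) = w(\pi,t) = 0$.
Solve for $w$:
  Using separation of variables $w = X(s)T(t)$:
  Eigenfunctions: $\sin(ns)$, $n = 1, 2, 3, \ldots$
  General solution: $w(s, t) = \sum c_n \sin(ns) e^{-n^2 t}$
  Matching $w(s,0) = -3 \sin(2 s) + 3 \sin(3 s) + 2 \sin(5 s)$ term by term: $c_2=-3, c_3=3, c_5=2$.
Hence $w(s,t) = -3 e^{-4 t} \sin(2 s) + 3 e^{-9 t} \sin(3 s) + 2 e^{-25 t} \sin(5 s)$.
Transform back: $u(s,t) = e^{t}w(s,t)$.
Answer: $u(s, t) = -3 e^{-3 t} \sin(2 s) + 3 e^{-8 t} \sin(3 s) + 2 e^{-24 t} \sin(5 s)$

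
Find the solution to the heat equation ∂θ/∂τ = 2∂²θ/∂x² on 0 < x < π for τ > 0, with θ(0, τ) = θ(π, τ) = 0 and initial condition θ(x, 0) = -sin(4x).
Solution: Using separation of variables θ = X(x)G(τ):
Eigenfunctions: sin(nx), n = 1, 2, 3, ...
General solution: θ(x, τ) = Σ c_n sin(nx) exp(-2n² τ)
Matching θ(x,0) = -sin(4x) term by term: c_4=-1.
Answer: θ(x, τ) = -exp(-32τ)sin(4x)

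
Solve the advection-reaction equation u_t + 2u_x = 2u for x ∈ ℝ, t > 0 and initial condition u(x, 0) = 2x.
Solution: Substitute u = exp(2t)w, i.e. w = exp(-2t)u.
By the product rule, u_t = exp(2t)(w_t + 2w), u_x = exp(2t)w_x.
Substituting into the PDE and dividing by exp(2t): w_t + 2w + 2w_x = 2w.
The lower-order terms cancel, leaving the standard advection equation w_t + 2w_x = 0.
Initial data for w: w(x,0) = u(x,0) = 2x.
Solve for w:
  By method of characteristics (waves move right with speed 2):
  Along characteristics x - 2t = const, w is constant, so w(x,t) = f(x - 2t) with f = w(·, 0).
Hence w(x,t) = -4t + 2x.
Transform back: u(x,t) = exp(2t)w(x,t).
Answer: u(x, t) = -4texp(2t) + 2xexp(2t)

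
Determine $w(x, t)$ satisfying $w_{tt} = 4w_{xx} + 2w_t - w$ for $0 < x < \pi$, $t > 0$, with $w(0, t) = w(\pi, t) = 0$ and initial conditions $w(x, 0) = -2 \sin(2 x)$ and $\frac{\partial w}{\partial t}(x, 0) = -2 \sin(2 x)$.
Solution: Substitute $w = e^{t}u$, i.e. $u = e^{-t}w$.
By the product rule, $w_t = e^{t}(u_t + u)$, $w_{tt} = e^{t}(u_{tt} + 2u_t + u)$, $w_{xx} = e^{t}u_{xx}$.
Substituting into the PDE and dividing by $e^{t}$: $u_{tt} + 2u_t + u = 4u_{xx} + 2(u_t + u) - u$.
The lower-order terms cancel, leaving the standard wave equation $u_{tt} = 4u_{xx}$.
Initial data for $u$: $u(x,0) = w(x,0) = -2 \sin(2 x)$; $u_t(x,0) = w_t(x,0) - w(x,0) = 0$. The boundary conditions carry over: $u(0,t) = u(\pi,t) = 0$.
Solve for $u$:
  Using separation of variables $u = X(x)T(t)$:
  Eigenfunctions: $\sin(nx)$, $n = 1, 2, 3, \ldots$
  General solution: $u(x, t) = \sum [A_n \cos(2n t) + B_n \sin(2n t)] \sin(nx)$
  From $u(x,0) = -2 \sin(2 x)$: $A_2=-2$. From $u_t(x,0) = 0$: all $B_n = 0$.
Hence $u(x,t) = -2 \sin(2 x) \cos(4 t)$.
Transform back: $w(x,t) = e^{t}u(x,t)$.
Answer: $w(x, t) = -2 e^{t} \sin(2 x) \cos(4 t)$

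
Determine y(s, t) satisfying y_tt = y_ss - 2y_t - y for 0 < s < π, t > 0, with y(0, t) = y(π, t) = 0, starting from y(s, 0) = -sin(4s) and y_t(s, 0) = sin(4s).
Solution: Substitute y = exp(-t)u, i.e. u = exp(t)y.
By the product rule, y_t = exp(-t)(u_t - u), y_tt = exp(-t)(u_tt - 2u_t + u), y_ss = exp(-t)u_ss.
Substituting into the PDE and dividing by exp(-t): u_tt - 2u_t + u = u_ss - 2(u_t - u) - u.
The lower-order terms cancel, leaving the standard wave equation u_tt = u_ss.
Initial data for u: u(s,0) = y(s,0) = -sin(4s); u_t(s,0) = y_t(s,0) + y(s,0) = 0. The boundary conditions carry over: u(0,t) = u(π,t) = 0.
Solve for u:
  Using separation of variables u = X(s)T(t):
  Eigenfunctions: sin(ns), n = 1, 2, 3, ...
  General solution: u(s, t) = Σ [A_n cos(n t) + B_n sin(n t)] sin(ns)
  From u(s,0) = -sin(4s): A_4=-1. From u_t(s,0) = 0: all B_n = 0.
Hence u(s,t) = -sin(4s)cos(4t).
Transform back: y(s,t) = exp(-t)u(s,t).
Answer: y(s, t) = -exp(-t)sin(4s)cos(4t)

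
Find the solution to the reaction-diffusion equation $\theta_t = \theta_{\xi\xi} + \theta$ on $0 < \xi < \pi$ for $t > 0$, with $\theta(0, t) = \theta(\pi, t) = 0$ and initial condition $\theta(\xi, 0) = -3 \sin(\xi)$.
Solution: Substitute $\theta = e^{t}u$.
Then $\theta_t = e^{t}(u_t + u)$, $\theta_{\xi\xi} = e^{t}u_{\xi\xi}$; substituting and dividing by $e^{t}$, the lower-order terms cancel: $u_t = u_{\xi\xi}$ (standard heat equation).
Data for $u$: $u(\xi,0) = \theta(\xi,0) = -3 \sin(\xi)$. The boundary conditions carry over: $u(0,t) = u(\pi,t) = 0$.
Separating variables: $u = \sum c_n e^{-n^2t} \sin(n\xi)$. From $u(\xi,0) = -3 \sin(\xi)$: $c_1=-3$.
So $u(\xi,t) = -3 e^{-t} \sin(\xi)$, and $\theta(\xi,t) = e^{t}u(\xi,t)$.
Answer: $\theta(\xi, t) = -3 \sin(\xi)$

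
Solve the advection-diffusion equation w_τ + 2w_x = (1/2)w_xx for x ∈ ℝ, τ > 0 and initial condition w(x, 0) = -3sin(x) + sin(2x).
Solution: Change to a moving frame: let η = x - 2τ, σ = τ and write w(x,τ) = u(η,σ).
By the chain rule w_τ = u_σ - 2u_η, w_x = u_η, w_xx = u_ηη.
Then w_τ + 2w_x = u_σ: the advection term cancels and the PDE becomes the heat equation u_σ = (1/2)u_ηη on η ∈ ℝ.
Initial data: u(η,0) = w(η,0) = -3sin(η) + sin(2η).
On η ∈ ℝ each mode satisfies (sin(nη))″ = -n² sin(nη), so exp(-n²σ/2) sin(nη) solves the heat equation; by superposition u(η,σ) = Σ c_n exp(-n²σ/2) sin(nη).
Reading off the coefficients: c_1=-3, c_2=1, so u(η,σ) = exp(-2σ)sin(2η) - 3exp(-σ/2)sin(η).
Substituting back η = x - 2τ, σ = τ: w(x,τ) = u(x - 2τ, τ).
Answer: w(x, τ) = exp(-2τ)sin(2x - 4τ) - 3exp(-τ/2)sin(x - 2τ)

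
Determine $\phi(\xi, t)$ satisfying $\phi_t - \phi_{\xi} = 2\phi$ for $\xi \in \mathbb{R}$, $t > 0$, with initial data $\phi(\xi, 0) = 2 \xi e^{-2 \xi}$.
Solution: Substitute $\phi = e^{-2\xi}u$.
Then $\phi_{\xi} = e^{-2\xi}(u_{\xi} - 2u)$, $\phi_t = e^{-2\xi}u_t$; substituting and dividing by $e^{-2\xi}$, the lower-order terms cancel: $u_t - u_{\xi} = 0$ (standard advection equation).
Data for $u$: $u(\xi,0) = e^{2\xi}\phi(\xi,0) = 2 \xi$.
By characteristics ($d\xi/dt = -1$), $u(\xi,t) = f(\xi + t)$ with $f = u( \cdot , 0)$.
So $u(\xi,t) = 2 t + 2 \xi$, and $\phi(\xi,t) = e^{-2\xi}u(\xi,t)$.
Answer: $\phi(\xi, t) = 2 \xi e^{-2 \xi} + 2 t e^{-2 \xi}$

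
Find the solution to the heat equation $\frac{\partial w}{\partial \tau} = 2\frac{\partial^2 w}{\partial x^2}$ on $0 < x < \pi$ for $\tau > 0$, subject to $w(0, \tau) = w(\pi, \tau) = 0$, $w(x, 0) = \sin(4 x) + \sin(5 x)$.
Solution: Separating variables: $w = \sum c_n e^{-2n^2\tau} \sin(nx)$. From $w(x,0) = \sin(4 x) + \sin(5 x)$: $c_4=1, c_5=1$.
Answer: $w(x, \tau) = e^{-32 \tau} \sin(4 x) + e^{-50 \tau} \sin(5 x)$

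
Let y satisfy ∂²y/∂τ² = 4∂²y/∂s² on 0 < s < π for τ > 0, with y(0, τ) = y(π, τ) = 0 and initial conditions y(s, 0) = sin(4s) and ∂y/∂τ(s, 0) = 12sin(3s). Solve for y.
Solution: Using separation of variables y = X(s)T(τ):
Eigenfunctions: sin(ns), n = 1, 2, 3, ...
General solution: y(s, τ) = Σ [A_n cos(2n τ) + B_n sin(2n τ)] sin(ns)
From y(s,0) = sin(4s): A_4=1. From y_τ(s,0) = 12sin(3s), using y_τ(s,0) = Σ ω_n B_n sin(ns) with ω_n = 2n: B_3 = 12/6 = 2.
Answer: y(s, τ) = 2sin(3s)sin(6τ) + sin(4s)cos(8τ)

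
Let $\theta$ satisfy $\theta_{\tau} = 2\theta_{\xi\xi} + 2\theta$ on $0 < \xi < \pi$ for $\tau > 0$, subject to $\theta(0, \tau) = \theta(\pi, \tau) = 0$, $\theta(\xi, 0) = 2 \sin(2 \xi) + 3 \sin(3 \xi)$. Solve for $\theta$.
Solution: Substitute $\theta = e^{2\tau}u$.
Then $\theta_{\tau} = e^{2\tau}(u_{\tau} + 2u)$, $\theta_{\xi\xi} = e^{2\tau}u_{\xi\xi}$; substituting and dividing by $e^{2\tau}$, the lower-order terms cancel: $u_{\tau} = 2u_{\xi\xi}$ (standard heat equation).
Data for $u$: $u(\xi,0) = \theta(\xi,0) = 2 \sin(2 \xi) + 3 \sin(3 \xi)$. The boundary conditions carry over: $u(0,\tau) = u(\pi,\tau) = 0$.
Separating variables: $u = \sum c_n e^{-2n^2\tau} \sin(n\xi)$. From $u(\xi,0) = 2 \sin(2 \xi) + 3 \sin(3 \xi)$: $c_2=2, c_3=3$.
So $u(\xi,\tau) = 2 e^{-8 \tau} \sin(2 \xi) + 3 e^{-18 \tau} \sin(3 \xi)$, and $\theta(\xi,\tau) = e^{2\tau}u(\xi,\tau)$.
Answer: $\theta(\xi, \tau) = 2 e^{-6 \tau} \sin(2 \xi) + 3 e^{-16 \tau} \sin(3 \xi)$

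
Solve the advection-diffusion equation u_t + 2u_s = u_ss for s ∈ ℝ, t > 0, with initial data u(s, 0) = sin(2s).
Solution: Moving frame: η = s - 2t, σ = t, u = w(η,σ), so u_t = w_σ - 2w_η and u_ss = w_ηη.
Hence u_t + 2u_s = w_σ and the PDE becomes the heat equation w_σ = w_ηη on η ∈ ℝ.
Initial data: w(η,0) = u(η,0) = sin(2η). Each mode sin(nη) decays as exp(-n²σ) on ℝ, so w(η,σ) = Σ c_n exp(-n²σ) sin(nη) with c_2=1: w(η,σ) = exp(-4σ)sin(2η).
Substituting back: u(s,t) = w(s - 2t, t).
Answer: u(s, t) = exp(-4t)sin(2s - 4t)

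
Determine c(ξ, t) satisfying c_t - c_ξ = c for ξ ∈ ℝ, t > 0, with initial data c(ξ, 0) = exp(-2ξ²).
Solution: Substitute c = exp(t)u.
Then c_t = exp(t)(u_t + u), c_ξ = exp(t)u_ξ; substituting and dividing by exp(t), the lower-order terms cancel: u_t - u_ξ = 0 (standard advection equation).
Data for u: u(ξ,0) = c(ξ,0) = exp(-2ξ²).
By characteristics (dξ/dt = -1), u(ξ,t) = f(ξ + t) with f = u(·, 0).
So u(ξ,t) = exp(-2(t + ξ)²), and c(ξ,t) = exp(t)u(ξ,t).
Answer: c(ξ, t) = exp(t)exp(-2(t + ξ)²)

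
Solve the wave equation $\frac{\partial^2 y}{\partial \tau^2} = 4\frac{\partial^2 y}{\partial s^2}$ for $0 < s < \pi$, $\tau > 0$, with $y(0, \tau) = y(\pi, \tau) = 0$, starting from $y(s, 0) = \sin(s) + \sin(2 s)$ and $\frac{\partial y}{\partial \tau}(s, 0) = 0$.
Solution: Separating variables: $y = \sum [A_n \cos(\omega_n \tau) + B_n \sin(\omega_n \tau)] \sin(ns)$, $\omega_n = 2n$. From ICs: $A_1=1, A_2=1$.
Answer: $y(s, \tau) = \sin(s) \cos(2 \tau) + \sin(2 s) \cos(4 \tau)$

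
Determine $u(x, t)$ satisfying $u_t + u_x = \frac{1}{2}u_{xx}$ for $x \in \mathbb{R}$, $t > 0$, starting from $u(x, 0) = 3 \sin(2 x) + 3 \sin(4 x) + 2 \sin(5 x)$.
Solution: Moving frame: $\eta = x - t$, $\sigma = t$, $u = w(\eta,\sigma)$, so $u_t = w_{\sigma} - w_{\eta}$ and $u_{xx} = w_{\eta\eta}$.
Hence $u_t + u_x = w_{\sigma}$ and the PDE becomes the heat equation $w_{\sigma} = \frac{1}{2}w_{\eta\eta}$ on $\eta \in \mathbb{R}$.
Initial data: $w(\eta,0) = u(\eta,0) = 3 \sin(2 \eta) + 3 \sin(4 \eta) + 2 \sin(5 \eta)$. Each mode $\sin(n\eta)$ decays as $e^{-n^2\sigma/2}$ on $\mathbb{R}$, so $w(\eta,\sigma) = \sum c_n e^{-n^2\sigma/2} \sin(n\eta)$ with $c_2=3, c_4=3, c_5=2$: $w(\eta,\sigma) = 3 e^{-2 \sigma} \sin(2 \eta) + 3 e^{-8 \sigma} \sin(4 \eta) + 2 e^{-25 \sigma/2} \sin(5 \eta)$.
Substituting back: $u(x,t) = w(x - t, t)$.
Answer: $u(x, t) = -3 e^{-2 t} \sin(2 t - 2 x) - 3 e^{-8 t} \sin(4 t - 4 x) - 2 e^{-25 t/2} \sin(5 t - 5 x)$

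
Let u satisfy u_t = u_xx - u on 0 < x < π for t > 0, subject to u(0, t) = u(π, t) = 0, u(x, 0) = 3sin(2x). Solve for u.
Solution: Substitute u = exp(-t)w, i.e. w = exp(t)u.
By the product rule, u_t = exp(-t)(w_t - w), u_xx = exp(-t)w_xx.
Substituting into the PDE and dividing by exp(-t): w_t - w = w_xx - w.
The lower-order terms cancel, leaving the standard heat equation w_t = w_xx.
Initial data for w: w(x,0) = u(x,0) = 3sin(2x). The boundary conditions carry over: w(0,t) = w(π,t) = 0.
Solve for w:
  Using separation of variables w = X(x)T(t):
  Eigenfunctions: sin(nx), n = 1, 2, 3, ...
  General solution: w(x, t) = Σ c_n sin(nx) exp(-n² t)
  Matching w(x,0) = 3sin(2x) term by term: c_2=3.
Hence w(x,t) = 3exp(-4t)sin(2x).
Transform back: u(x,t) = exp(-t)w(x,t).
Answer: u(x, t) = 3exp(-5t)sin(2x)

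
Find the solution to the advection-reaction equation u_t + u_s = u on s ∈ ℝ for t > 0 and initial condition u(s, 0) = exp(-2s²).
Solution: Substitute u = exp(t)w.
Then u_t = exp(t)(w_t + w), u_s = exp(t)w_s; substituting and dividing by exp(t), the lower-order terms cancel: w_t + w_s = 0 (standard advection equation).
Data for w: w(s,0) = u(s,0) = exp(-2s²).
By characteristics (ds/dt = 1), w(s,t) = f(s - t) with f = w(·, 0).
So w(s,t) = exp(-2(s - t)²), and u(s,t) = exp(t)w(s,t).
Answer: u(s, t) = exp(t)exp(-2(s - t)²)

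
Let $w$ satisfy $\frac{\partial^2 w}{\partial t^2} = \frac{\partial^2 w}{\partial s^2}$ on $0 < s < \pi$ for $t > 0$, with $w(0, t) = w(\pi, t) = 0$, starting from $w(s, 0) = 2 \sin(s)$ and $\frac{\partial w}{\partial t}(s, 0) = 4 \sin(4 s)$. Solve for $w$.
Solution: Separating variables: $w = \sum [A_n \cos(\omega_n t) + B_n \sin(\omega_n t)] \sin(ns)$, $\omega_n = n$. From ICs ($B_n$ = velocity coefficient / $\omega_n$): $A_1=2, B_4=1$.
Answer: $w(s, t) = 2 \sin(s) \cos(t) + \sin(4 s) \sin(4 t)$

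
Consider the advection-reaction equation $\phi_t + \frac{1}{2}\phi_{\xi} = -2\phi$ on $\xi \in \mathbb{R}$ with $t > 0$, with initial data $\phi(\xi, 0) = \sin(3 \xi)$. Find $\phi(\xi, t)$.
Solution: Substitute $\phi = e^{-2t}u$.
Then $\phi_t = e^{-2t}(u_t - 2u)$, $\phi_{\xi} = e^{-2t}u_{\xi}$; substituting and dividing by $e^{-2t}$, the lower-order terms cancel: $u_t + \frac{1}{2}u_{\xi} = 0$ (standard advection equation).
Data for $u$: $u(\xi,0) = \phi(\xi,0) = \sin(3 \xi)$.
By characteristics ($d\xi/dt = 1/2$), $u(\xi,t) = f(\xi - \frac{1}{2}t)$ with $f = u( \cdot , 0)$.
So $u(\xi,t) = - \sin(3 t/2 - 3 \xi)$, and $\phi(\xi,t) = e^{-2t}u(\xi,t)$.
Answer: $\phi(\xi, t) = e^{-2 t} \sin(3 \xi - 3 t/2)$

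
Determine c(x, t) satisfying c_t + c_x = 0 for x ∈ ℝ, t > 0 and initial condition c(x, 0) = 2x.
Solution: By characteristics (dx/dt = 1), c(x,t) = f(x - t) with f = c(·, 0).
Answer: c(x, t) = -2t + 2x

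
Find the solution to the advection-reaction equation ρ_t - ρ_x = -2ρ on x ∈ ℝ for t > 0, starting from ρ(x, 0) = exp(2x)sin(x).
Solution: Substitute ρ = exp(2x)u.
Then ρ_x = exp(2x)(u_x + 2u), ρ_t = exp(2x)u_t; substituting and dividing by exp(2x), the lower-order terms cancel: u_t - u_x = 0 (standard advection equation).
Data for u: u(x,0) = exp(-2x)ρ(x,0) = sin(x).
By characteristics (dx/dt = -1), u(x,t) = f(x + t) with f = u(·, 0).
So u(x,t) = sin(t + x), and ρ(x,t) = exp(2x)u(x,t).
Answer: ρ(x, t) = exp(2x)sin(t + x)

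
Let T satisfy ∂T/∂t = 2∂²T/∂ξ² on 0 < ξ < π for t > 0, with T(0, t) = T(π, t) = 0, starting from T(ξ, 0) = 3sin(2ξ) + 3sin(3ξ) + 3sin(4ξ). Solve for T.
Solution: Using separation of variables T = X(ξ)G(t):
Eigenfunctions: sin(nξ), n = 1, 2, 3, ...
General solution: T(ξ, t) = Σ c_n sin(nξ) exp(-2n² t)
Matching T(ξ,0) = 3sin(2ξ) + 3sin(3ξ) + 3sin(4ξ) term by term: c_2=3, c_3=3, c_4=3.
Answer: T(ξ, t) = 3exp(-8t)sin(2ξ) + 3exp(-18t)sin(3ξ) + 3exp(-32t)sin(4ξ)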